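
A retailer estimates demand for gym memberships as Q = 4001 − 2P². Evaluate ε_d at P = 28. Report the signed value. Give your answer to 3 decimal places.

At P = 28, Q = 2433.
dQ/dP = −4P = -112.
ε = (dQ/dP)(P/Q) = (-112)(28/2433).

-1.289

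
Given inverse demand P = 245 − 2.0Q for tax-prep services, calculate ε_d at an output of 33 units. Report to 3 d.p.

At Q = 33, P = 245 − 2.0(33) = 179.00.
dP/dQ = −2.0, so dQ/dP = 1/(−2.0) = -0.500.
ε = (dQ/dP)(P/Q) = (-0.500)(179.00/33).

-2.712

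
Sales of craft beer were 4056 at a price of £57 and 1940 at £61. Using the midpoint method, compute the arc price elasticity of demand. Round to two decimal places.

-10.41

ΔQ = 1940 − 4056 = -2116; ΔP = 61 − 57 = 4.
Midpoints: P̄ = 59.00, Q̄ = 2998.0.
ε = (ΔQ/ΔP)(P̄/Q̄) = (-2116/4)(59.00/2998.0).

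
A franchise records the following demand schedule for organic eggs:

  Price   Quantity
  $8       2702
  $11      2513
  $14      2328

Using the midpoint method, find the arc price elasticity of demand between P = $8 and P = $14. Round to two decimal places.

At P = 8, Q = 2702; at P = 14, Q = 2328.
ΔQ = -374, ΔP = 6. Midpoints: P̄ = 11.00, Q̄ = 2515.0.
ε = (ΔQ/ΔP)(P̄/Q̄) = (-374/6)(11.00/2515.0).

-0.27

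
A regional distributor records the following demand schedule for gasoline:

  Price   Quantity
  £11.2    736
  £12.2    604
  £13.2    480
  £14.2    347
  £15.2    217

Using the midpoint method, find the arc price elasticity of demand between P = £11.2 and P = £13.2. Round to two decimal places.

-2.57

At P = 11.2, Q = 736; at P = 13.2, Q = 480.
ΔQ = -256, ΔP = 2.0. Midpoints: P̄ = 12.20, Q̄ = 608.0.
ε = (ΔQ/ΔP)(P̄/Q̄) = (-256/2.0)(12.20/608.0).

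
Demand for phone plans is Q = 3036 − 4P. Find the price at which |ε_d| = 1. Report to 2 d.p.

379.50

For linear demand Q = a − bP, ε = −bP/(a − bP). |ε| = 1 when bP = a − bP, i.e. P = a/(2b).
P = 3036/(2·4) = 3036/8 = 379.5000.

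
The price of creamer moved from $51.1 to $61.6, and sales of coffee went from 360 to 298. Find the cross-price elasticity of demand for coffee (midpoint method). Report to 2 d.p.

ΔQ_x = 298 − 360 = -62; ΔP_y = 61.6 − 51.1 = 10.5.
Midpoints: P̄_y = 56.35, Q̄_x = 329.0.
ε_xy = (ΔQ_x/ΔP_y)(P̄_y/Q̄_x) = (-62/10.5)(56.35/329.0).
ε_xy < 0, so the goods are complements.

-1.01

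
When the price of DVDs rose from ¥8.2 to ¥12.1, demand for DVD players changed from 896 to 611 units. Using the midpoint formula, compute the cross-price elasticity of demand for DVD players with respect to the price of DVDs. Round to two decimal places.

ΔQ_x = 611 − 896 = -285; ΔP_y = 12.1 − 8.2 = 3.9.
Midpoints: P̄_y = 10.15, Q̄_x = 753.5.
ε_xy = (ΔQ_x/ΔP_y)(P̄_y/Q̄_x) = (-285/3.9)(10.15/753.5).
ε_xy < 0, so the goods are complements.

-0.98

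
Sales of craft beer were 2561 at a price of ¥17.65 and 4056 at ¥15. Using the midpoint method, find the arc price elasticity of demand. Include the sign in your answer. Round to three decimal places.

ΔQ = 4056 − 2561 = 1495; ΔP = 15 − 17.65 = -2.65.
Midpoints: P̄ = 16.32, Q̄ = 3308.5.
ε = (ΔQ/ΔP)(P̄/Q̄) = (1495/-2.65)(16.32/3308.5).

-2.784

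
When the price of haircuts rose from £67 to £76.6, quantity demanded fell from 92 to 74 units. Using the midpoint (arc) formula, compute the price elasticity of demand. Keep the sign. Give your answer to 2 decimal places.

ΔQ = 74 − 92 = -18; ΔP = 76.6 − 67 = 9.6.
Midpoints: P̄ = 71.80, Q̄ = 83.0.
ε = (ΔQ/ΔP)(P̄/Q̄) = (-18/9.6)(71.80/83.0).

-1.62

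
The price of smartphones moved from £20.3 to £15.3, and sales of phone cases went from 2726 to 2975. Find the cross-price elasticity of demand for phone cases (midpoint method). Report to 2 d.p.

ΔQ_x = 2975 − 2726 = 249; ΔP_y = 15.3 − 20.3 = -5.
Midpoints: P̄_y = 17.80, Q̄_x = 2850.5.
ε_xy = (ΔQ_x/ΔP_y)(P̄_y/Q̄_x) = (249/-5)(17.80/2850.5).

-0.31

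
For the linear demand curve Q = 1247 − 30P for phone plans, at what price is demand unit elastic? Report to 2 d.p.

For linear demand Q = a − bP, ε = −bP/(a − bP). |ε| = 1 when bP = a − bP, i.e. P = a/(2b).
P = 1247/(2·30) = 1247/60 = 20.7833.

20.78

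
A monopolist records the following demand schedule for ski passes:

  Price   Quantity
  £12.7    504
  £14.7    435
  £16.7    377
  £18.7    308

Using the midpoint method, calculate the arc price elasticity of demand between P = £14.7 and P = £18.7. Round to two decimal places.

At P = 14.7, Q = 435; at P = 18.7, Q = 308.
ΔQ = -127, ΔP = 4.0. Midpoints: P̄ = 16.70, Q̄ = 371.5.
ε = (ΔQ/ΔP)(P̄/Q̄) = (-127/4.0)(16.70/371.5).

-1.43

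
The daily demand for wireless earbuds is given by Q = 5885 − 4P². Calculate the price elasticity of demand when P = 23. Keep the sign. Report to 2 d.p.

At P = 23, Q = 3769.
dQ/dP = −8P = -184.
ε = (dQ/dP)(P/Q) = (-184)(23/3769).
|ε| > 1, so demand is elastic at this price.

-1.12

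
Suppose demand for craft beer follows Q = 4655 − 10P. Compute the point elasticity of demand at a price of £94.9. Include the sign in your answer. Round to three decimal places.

At P = 94.9, Q = 3706.
dQ/dP = −10.
ε = (dQ/dP)(P/Q) = (-10)(94.9/3706).
|ε| < 1, so demand is inelastic at this price.

-0.256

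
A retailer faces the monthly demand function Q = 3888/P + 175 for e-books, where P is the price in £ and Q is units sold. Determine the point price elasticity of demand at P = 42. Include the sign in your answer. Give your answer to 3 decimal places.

-0.346

At P = 42, Q = 267.571.
dQ/dP = −3888/P² = -2.204.
ε = (dQ/dP)(P/Q) = (-2.204)(42/267.571).
|ε| < 1, so demand is inelastic at this price.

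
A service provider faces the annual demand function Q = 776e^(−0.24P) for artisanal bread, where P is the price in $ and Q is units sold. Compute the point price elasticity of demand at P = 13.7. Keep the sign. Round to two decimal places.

At P = 13.7, Q = 28.967.
dQ/dP = −0.24·776e^(−0.24P) = −0.24Q = -6.952.
ε = (dQ/dP)(P/Q) = (-6.952)(13.7/28.967).

-3.29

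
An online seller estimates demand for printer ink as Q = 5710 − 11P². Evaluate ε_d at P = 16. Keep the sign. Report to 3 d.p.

At P = 16, Q = 2894.
dQ/dP = −22P = -352.
ε = (dQ/dP)(P/Q) = (-352)(16/2894).

-1.946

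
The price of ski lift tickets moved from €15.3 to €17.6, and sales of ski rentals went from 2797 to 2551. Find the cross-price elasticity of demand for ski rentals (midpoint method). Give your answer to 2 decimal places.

ΔQ_x = 2551 − 2797 = -246; ΔP_y = 17.6 − 15.3 = 2.3.
Midpoints: P̄_y = 16.45, Q̄_x = 2674.0.
ε_xy = (ΔQ_x/ΔP_y)(P̄_y/Q̄_x) = (-246/2.3)(16.45/2674.0).

-0.66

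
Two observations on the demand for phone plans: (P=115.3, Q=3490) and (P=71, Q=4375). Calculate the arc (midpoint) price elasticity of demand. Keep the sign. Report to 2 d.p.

-0.47

ΔQ = 4375 − 3490 = 885; ΔP = 71 − 115.3 = -44.3.
Midpoints: P̄ = 93.15, Q̄ = 3932.5.
ε = (ΔQ/ΔP)(P̄/Q̄) = (885/-44.3)(93.15/3932.5).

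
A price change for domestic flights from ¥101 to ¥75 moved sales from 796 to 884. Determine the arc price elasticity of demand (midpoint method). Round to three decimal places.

ΔQ = 884 − 796 = 88; ΔP = 75 − 101 = -26.
Midpoints: P̄ = 88.00, Q̄ = 840.0.
ε = (ΔQ/ΔP)(P̄/Q̄) = (88/-26)(88.00/840.0).

-0.355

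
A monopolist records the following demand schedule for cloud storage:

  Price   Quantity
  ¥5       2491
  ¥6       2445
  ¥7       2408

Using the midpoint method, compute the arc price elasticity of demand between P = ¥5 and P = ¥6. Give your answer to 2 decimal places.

At P = 5, Q = 2491; at P = 6, Q = 2445.
ΔQ = -46, ΔP = 1. Midpoints: P̄ = 5.50, Q̄ = 2468.0.
ε = (ΔQ/ΔP)(P̄/Q̄) = (-46/1)(5.50/2468.0).

-0.10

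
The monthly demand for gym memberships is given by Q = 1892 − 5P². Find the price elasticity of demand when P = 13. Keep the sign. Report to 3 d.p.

-1.614

At P = 13, Q = 1047.
dQ/dP = −10P = -130.
ε = (dQ/dP)(P/Q) = (-130)(13/1047).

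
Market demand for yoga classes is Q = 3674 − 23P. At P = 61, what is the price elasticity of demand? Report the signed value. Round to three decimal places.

-0.618

At P = 61, Q = 2271.
dQ/dP = −23.
ε = (dQ/dP)(P/Q) = (-23)(61/2271).
|ε| < 1, so demand is inelastic at this price.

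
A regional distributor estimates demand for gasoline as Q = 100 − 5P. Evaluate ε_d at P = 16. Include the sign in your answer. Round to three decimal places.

At P = 16, Q = 20.
dQ/dP = −5.
ε = (dQ/dP)(P/Q) = (-5)(16/20).

-4.000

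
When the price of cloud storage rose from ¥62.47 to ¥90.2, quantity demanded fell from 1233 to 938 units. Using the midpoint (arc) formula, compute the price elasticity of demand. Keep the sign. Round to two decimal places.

-0.75

ΔQ = 938 − 1233 = -295; ΔP = 90.2 − 62.47 = 27.73.
Midpoints: P̄ = 76.34, Q̄ = 1085.5.
ε = (ΔQ/ΔP)(P̄/Q̄) = (-295/27.73)(76.34/1085.5).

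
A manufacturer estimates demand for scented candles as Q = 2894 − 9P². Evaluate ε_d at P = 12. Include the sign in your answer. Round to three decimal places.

-1.622

At P = 12, Q = 1598.
dQ/dP = −18P = -216.
ε = (dQ/dP)(P/Q) = (-216)(12/1598).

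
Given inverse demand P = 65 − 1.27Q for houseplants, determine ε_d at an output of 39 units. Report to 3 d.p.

-0.312

At Q = 39, P = 65 − 1.27(39) = 15.47.
dP/dQ = −1.27, so dQ/dP = 1/(−1.27) = -0.787.
ε = (dQ/dP)(P/Q) = (-0.787)(15.47/39).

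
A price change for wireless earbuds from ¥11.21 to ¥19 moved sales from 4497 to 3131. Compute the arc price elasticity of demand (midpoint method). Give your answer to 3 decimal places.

ΔQ = 3131 − 4497 = -1366; ΔP = 19 − 11.21 = 7.79.
Midpoints: P̄ = 15.11, Q̄ = 3814.0.
ε = (ΔQ/ΔP)(P̄/Q̄) = (-1366/7.79)(15.11/3814.0).

-0.694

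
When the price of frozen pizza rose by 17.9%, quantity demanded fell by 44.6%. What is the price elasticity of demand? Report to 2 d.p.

-2.49

ε = %ΔQ / %ΔP = (-44.6)/(17.9) = -2.492.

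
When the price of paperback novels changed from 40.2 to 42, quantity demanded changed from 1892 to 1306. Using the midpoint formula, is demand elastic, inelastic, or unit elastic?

Arc ε ≈ -8.368.
|ε| = 8.37 > 1.

elastic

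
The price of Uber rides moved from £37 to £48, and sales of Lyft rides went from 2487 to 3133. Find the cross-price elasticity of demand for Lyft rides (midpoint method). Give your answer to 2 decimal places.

ΔQ_x = 3133 − 2487 = 646; ΔP_y = 48 − 37 = 11.
Midpoints: P̄_y = 42.50, Q̄_x = 2810.0.
ε_xy = (ΔQ_x/ΔP_y)(P̄_y/Q̄_x) = (646/11)(42.50/2810.0).
ε_xy > 0, so the goods are substitutes.

0.89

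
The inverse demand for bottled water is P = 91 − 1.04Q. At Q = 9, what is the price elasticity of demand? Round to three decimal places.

At Q = 9, P = 91 − 1.04(9) = 81.64.
dP/dQ = −1.04, so dQ/dP = 1/(−1.04) = -0.962.
ε = (dQ/dP)(P/Q) = (-0.962)(81.64/9).

-8.722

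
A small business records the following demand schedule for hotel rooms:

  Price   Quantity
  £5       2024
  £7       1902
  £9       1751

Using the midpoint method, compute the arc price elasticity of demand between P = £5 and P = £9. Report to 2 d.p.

At P = 5, Q = 2024; at P = 9, Q = 1751.
ΔQ = -273, ΔP = 4. Midpoints: P̄ = 7.00, Q̄ = 1887.5.
ε = (ΔQ/ΔP)(P̄/Q̄) = (-273/4)(7.00/1887.5).

-0.25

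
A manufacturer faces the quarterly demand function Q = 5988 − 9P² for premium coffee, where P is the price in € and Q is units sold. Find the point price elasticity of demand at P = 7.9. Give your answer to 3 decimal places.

-0.207

At P = 7.9, Q = 5426.310.
dQ/dP = −18P = -142.200.
ε = (dQ/dP)(P/Q) = (-142.200)(7.9/5426.310).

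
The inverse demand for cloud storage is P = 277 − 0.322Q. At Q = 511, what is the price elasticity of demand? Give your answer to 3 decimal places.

-0.683

At Q = 511, P = 277 − 0.322(511) = 112.46.
dP/dQ = −0.322, so dQ/dP = 1/(−0.322) = -3.106.
ε = (dQ/dP)(P/Q) = (-3.106)(112.46/511).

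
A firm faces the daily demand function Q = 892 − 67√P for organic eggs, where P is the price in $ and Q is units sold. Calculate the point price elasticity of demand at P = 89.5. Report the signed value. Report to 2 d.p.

-1.23

At P = 89.5, Q = 258.150.
dQ/dP = −67/(2√P) = -3.541.
ε = (dQ/dP)(P/Q) = (-3.541)(89.5/258.150).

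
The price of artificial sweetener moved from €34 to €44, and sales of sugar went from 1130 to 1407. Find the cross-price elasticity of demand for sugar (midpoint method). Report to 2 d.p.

ΔQ_x = 1407 − 1130 = 277; ΔP_y = 44 − 34 = 10.
Midpoints: P̄_y = 39.00, Q̄_x = 1268.5.
ε_xy = (ΔQ_x/ΔP_y)(P̄_y/Q̄_x) = (277/10)(39.00/1268.5).

0.85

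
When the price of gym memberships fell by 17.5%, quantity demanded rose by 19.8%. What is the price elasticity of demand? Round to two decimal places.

ε = %ΔQ / %ΔP = (19.8)/(-17.5) = -1.131.

-1.13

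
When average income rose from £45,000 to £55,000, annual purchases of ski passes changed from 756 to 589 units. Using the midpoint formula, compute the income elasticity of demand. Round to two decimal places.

ΔQ = -167, ΔI = 10000. Midpoints: Ī = 50,000, Q̄ = 672.5.
ε_I = (ΔQ/ΔI)(Ī/Q̄) = (-167/10000)(50000/672.5).
ε_I < 0, so the good is inferior.

-1.24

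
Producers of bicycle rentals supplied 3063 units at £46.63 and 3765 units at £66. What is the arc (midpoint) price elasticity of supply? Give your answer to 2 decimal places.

ΔQ = 3765 − 3063 = 702; ΔP = 66 − 46.63 = 19.37.
Midpoints: P̄ = 56.31, Q̄ = 3414.0.
ε_s = (ΔQ/ΔP)(P̄/Q̄) = (702/19.37)(56.31/3414.0).

0.60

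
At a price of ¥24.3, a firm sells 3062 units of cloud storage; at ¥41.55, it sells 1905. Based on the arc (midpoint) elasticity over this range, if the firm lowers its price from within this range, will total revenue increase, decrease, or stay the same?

Arc ε = (-1157/17.25)(32.92/2483.5) ≈ -0.889.
|ε| = 0.89 < 1, so demand is inelastic. A price cut therefore reduces total revenue.

decrease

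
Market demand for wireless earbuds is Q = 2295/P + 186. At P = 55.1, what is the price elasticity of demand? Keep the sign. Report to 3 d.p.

At P = 55.1, Q = 227.652.
dQ/dP = −2295/P² = -0.756.
ε = (dQ/dP)(P/Q) = (-0.756)(55.1/227.652).
|ε| < 1, so demand is inelastic at this price.

-0.183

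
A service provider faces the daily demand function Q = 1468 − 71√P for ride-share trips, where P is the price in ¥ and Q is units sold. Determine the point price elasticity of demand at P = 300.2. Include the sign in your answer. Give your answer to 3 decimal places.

At P = 300.2, Q = 237.834.
dQ/dP = −71/(2√P) = -2.049.
ε = (dQ/dP)(P/Q) = (-2.049)(300.2/237.834).

-2.586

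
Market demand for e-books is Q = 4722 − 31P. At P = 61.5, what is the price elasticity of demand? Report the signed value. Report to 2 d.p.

-0.68

At P = 61.5, Q = 2815.500.
dQ/dP = −31.
ε = (dQ/dP)(P/Q) = (-31)(61.5/2815.500).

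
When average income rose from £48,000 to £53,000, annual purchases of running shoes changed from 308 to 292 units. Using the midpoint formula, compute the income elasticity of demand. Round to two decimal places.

-0.54

ΔQ = -16, ΔI = 5000. Midpoints: Ī = 50,500, Q̄ = 300.0.
ε_I = (ΔQ/ΔI)(Ī/Q̄) = (-16/5000)(50500/300.0).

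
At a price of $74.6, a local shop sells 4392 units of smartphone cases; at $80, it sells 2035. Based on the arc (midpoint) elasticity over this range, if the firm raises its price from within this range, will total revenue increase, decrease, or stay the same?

decrease

Arc ε = (-2357/5.4)(77.30/3213.5) ≈ -10.499.
|ε| = 10.50 > 1, so demand is elastic. A price rise therefore reduces total revenue.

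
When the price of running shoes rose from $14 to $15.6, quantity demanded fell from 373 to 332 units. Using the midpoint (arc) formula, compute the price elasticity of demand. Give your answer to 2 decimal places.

ΔQ = 332 − 373 = -41; ΔP = 15.6 − 14 = 1.6.
Midpoints: P̄ = 14.80, Q̄ = 352.5.
ε = (ΔQ/ΔP)(P̄/Q̄) = (-41/1.6)(14.80/352.5).

-1.08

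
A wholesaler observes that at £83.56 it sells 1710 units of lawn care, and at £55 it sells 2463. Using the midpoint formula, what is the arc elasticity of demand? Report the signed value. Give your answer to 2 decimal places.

-0.88

ΔQ = 2463 − 1710 = 753; ΔP = 55 − 83.56 = -28.56.
Midpoints: P̄ = 69.28, Q̄ = 2086.5.
ε = (ΔQ/ΔP)(P̄/Q̄) = (753/-28.56)(69.28/2086.5).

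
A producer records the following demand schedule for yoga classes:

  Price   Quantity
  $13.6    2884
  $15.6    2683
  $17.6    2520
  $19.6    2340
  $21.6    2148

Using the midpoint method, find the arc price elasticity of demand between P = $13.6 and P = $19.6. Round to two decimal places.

-0.58

At P = 13.6, Q = 2884; at P = 19.6, Q = 2340.
ΔQ = -544, ΔP = 6.0. Midpoints: P̄ = 16.60, Q̄ = 2612.0.
ε = (ΔQ/ΔP)(P̄/Q̄) = (-544/6.0)(16.60/2612.0).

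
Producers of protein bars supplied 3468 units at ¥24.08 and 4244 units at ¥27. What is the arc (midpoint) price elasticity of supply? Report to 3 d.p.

1.760

ΔQ = 4244 − 3468 = 776; ΔP = 27 − 24.08 = 2.92.
Midpoints: P̄ = 25.54, Q̄ = 3856.0.
ε_s = (ΔQ/ΔP)(P̄/Q̄) = (776/2.92)(25.54/3856.0).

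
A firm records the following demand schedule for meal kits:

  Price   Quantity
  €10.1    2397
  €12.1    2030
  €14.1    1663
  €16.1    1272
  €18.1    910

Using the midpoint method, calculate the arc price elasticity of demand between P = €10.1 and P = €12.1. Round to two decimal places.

-0.92

At P = 10.1, Q = 2397; at P = 12.1, Q = 2030.
ΔQ = -367, ΔP = 2.0. Midpoints: P̄ = 11.10, Q̄ = 2213.5.
ε = (ΔQ/ΔP)(P̄/Q̄) = (-367/2.0)(11.10/2213.5).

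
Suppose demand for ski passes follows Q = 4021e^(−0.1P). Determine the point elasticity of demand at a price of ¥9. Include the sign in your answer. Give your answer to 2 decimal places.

-0.90

At P = 9, Q = 1634.817.
dQ/dP = −0.1·4021e^(−0.1P) = −0.1Q = -163.482.
ε = (dQ/dP)(P/Q) = (-163.482)(9/1634.817).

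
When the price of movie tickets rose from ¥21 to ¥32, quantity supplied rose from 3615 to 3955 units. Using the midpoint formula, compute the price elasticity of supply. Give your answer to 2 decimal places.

0.22

ΔQ = 3955 − 3615 = 340; ΔP = 32 − 21 = 11.
Midpoints: P̄ = 26.50, Q̄ = 3785.0.
ε_s = (ΔQ/ΔP)(P̄/Q̄) = (340/11)(26.50/3785.0).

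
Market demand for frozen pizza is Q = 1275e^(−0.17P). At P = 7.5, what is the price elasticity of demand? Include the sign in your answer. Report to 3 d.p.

At P = 7.5, Q = 356.274.
dQ/dP = −0.17·1275e^(−0.17P) = −0.17Q = -60.567.
ε = (dQ/dP)(P/Q) = (-60.567)(7.5/356.274).

-1.275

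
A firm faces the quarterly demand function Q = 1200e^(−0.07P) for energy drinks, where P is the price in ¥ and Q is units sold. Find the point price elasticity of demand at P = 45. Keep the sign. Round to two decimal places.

-3.15

At P = 45, Q = 51.423.
dQ/dP = −0.07·1200e^(−0.07P) = −0.07Q = -3.600.
ε = (dQ/dP)(P/Q) = (-3.600)(45/51.423).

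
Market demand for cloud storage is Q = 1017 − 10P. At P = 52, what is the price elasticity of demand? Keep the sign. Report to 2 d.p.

At P = 52, Q = 497.
dQ/dP = −10.
ε = (dQ/dP)(P/Q) = (-10)(52/497).
|ε| > 1, so demand is elastic at this price.

-1.05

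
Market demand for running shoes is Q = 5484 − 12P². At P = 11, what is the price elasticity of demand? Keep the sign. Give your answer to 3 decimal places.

At P = 11, Q = 4032.
dQ/dP = −24P = -264.
ε = (dQ/dP)(P/Q) = (-264)(11/4032).

-0.720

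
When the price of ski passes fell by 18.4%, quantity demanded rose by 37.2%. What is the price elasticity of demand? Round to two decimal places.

-2.02

ε = %ΔQ / %ΔP = (37.2)/(-18.4) = -2.022.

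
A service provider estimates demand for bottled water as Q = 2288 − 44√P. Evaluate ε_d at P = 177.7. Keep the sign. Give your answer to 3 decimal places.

-0.172

At P = 177.7, Q = 1701.462.
dQ/dP = −44/(2√P) = -1.650.
ε = (dQ/dP)(P/Q) = (-1.650)(177.7/1701.462).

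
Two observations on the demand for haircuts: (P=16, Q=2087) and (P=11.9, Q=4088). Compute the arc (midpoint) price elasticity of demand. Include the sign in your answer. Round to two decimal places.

-2.21

ΔQ = 4088 − 2087 = 2001; ΔP = 11.9 − 16 = -4.1.
Midpoints: P̄ = 13.95, Q̄ = 3087.5.
ε = (ΔQ/ΔP)(P̄/Q̄) = (2001/-4.1)(13.95/3087.5).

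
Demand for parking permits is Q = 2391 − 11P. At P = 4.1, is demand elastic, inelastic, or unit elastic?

inelastic

Q = 2345.900, dQ/dP = -11.
ε = (dQ/dP)(P/Q) ≈ -0.019.
|ε| = 0.02 < 1.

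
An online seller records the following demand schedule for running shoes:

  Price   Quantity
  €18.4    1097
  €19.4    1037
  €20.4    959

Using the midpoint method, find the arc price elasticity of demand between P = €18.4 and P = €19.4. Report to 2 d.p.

-1.06

At P = 18.4, Q = 1097; at P = 19.4, Q = 1037.
ΔQ = -60, ΔP = 1.0. Midpoints: P̄ = 18.90, Q̄ = 1067.0.
ε = (ΔQ/ΔP)(P̄/Q̄) = (-60/1.0)(18.90/1067.0).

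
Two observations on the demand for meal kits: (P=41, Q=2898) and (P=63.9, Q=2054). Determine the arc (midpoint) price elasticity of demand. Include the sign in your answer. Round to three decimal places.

ΔQ = 2054 − 2898 = -844; ΔP = 63.9 − 41 = 22.9.
Midpoints: P̄ = 52.45, Q̄ = 2476.0.
ε = (ΔQ/ΔP)(P̄/Q̄) = (-844/22.9)(52.45/2476.0).

-0.781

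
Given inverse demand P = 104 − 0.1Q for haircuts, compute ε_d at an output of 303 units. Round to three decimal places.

-2.432

At Q = 303, P = 104 − 0.1(303) = 73.70.
dP/dQ = −0.1, so dQ/dP = 1/(−0.1) = -10.000.
ε = (dQ/dP)(P/Q) = (-10.000)(73.70/303).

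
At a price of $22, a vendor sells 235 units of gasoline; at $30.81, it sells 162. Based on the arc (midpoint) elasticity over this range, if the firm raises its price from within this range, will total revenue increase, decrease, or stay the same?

decrease

Arc ε = (-73/8.81)(26.41/198.5) ≈ -1.102.
|ε| = 1.10 > 1, so demand is elastic. A price rise therefore reduces total revenue.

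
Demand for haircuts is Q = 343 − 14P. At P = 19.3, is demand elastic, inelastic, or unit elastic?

Q = 72.800, dQ/dP = -14.
ε = (dQ/dP)(P/Q) ≈ -3.712.
|ε| = 3.71 > 1.

elastic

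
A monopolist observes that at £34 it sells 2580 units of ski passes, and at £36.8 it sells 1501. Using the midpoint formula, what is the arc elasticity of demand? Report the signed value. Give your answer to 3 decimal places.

ΔQ = 1501 − 2580 = -1079; ΔP = 36.8 − 34 = 2.8.
Midpoints: P̄ = 35.40, Q̄ = 2040.5.
ε = (ΔQ/ΔP)(P̄/Q̄) = (-1079/2.8)(35.40/2040.5).

-6.685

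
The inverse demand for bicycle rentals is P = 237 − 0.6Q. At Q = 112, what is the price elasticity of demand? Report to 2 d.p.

At Q = 112, P = 237 − 0.6(112) = 169.80.
dP/dQ = −0.6, so dQ/dP = 1/(−0.6) = -1.667.
ε = (dQ/dP)(P/Q) = (-1.667)(169.80/112).

-2.53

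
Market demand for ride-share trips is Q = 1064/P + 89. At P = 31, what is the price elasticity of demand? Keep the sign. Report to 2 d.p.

-0.28

At P = 31, Q = 123.323.
dQ/dP = −1064/P² = -1.107.
ε = (dQ/dP)(P/Q) = (-1.107)(31/123.323).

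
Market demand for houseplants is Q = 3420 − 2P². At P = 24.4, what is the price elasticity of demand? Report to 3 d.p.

At P = 24.4, Q = 2229.280.
dQ/dP = −4P = -97.600.
ε = (dQ/dP)(P/Q) = (-97.600)(24.4/2229.280).
|ε| > 1, so demand is elastic at this price.

-1.068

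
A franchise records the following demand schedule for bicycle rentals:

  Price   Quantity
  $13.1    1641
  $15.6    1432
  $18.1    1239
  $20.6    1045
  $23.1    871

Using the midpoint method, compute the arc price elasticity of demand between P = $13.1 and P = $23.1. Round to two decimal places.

At P = 13.1, Q = 1641; at P = 23.1, Q = 871.
ΔQ = -770, ΔP = 10.0. Midpoints: P̄ = 18.10, Q̄ = 1256.0.
ε = (ΔQ/ΔP)(P̄/Q̄) = (-770/10.0)(18.10/1256.0).

-1.11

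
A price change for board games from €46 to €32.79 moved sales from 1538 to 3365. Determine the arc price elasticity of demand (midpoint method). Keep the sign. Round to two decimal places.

ΔQ = 3365 − 1538 = 1827; ΔP = 32.79 − 46 = -13.21.
Midpoints: P̄ = 39.39, Q̄ = 2451.5.
ε = (ΔQ/ΔP)(P̄/Q̄) = (1827/-13.21)(39.39/2451.5).

-2.22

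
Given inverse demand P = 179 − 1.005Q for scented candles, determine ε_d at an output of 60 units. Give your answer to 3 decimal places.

At Q = 60, P = 179 − 1.005(60) = 118.70.
dP/dQ = −1.005, so dQ/dP = 1/(−1.005) = -0.995.
ε = (dQ/dP)(P/Q) = (-0.995)(118.70/60).

-1.968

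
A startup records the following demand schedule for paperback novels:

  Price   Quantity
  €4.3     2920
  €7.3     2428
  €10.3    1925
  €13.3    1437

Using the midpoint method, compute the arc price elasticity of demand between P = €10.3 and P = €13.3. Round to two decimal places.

-1.14

At P = 10.3, Q = 1925; at P = 13.3, Q = 1437.
ΔQ = -488, ΔP = 3.0. Midpoints: P̄ = 11.80, Q̄ = 1681.0.
ε = (ΔQ/ΔP)(P̄/Q̄) = (-488/3.0)(11.80/1681.0).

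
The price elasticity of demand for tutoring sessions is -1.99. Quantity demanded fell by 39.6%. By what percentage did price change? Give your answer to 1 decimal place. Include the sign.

19.9%

%ΔP ≈ %ΔQ / ε = (-39.6%)/(-1.99) = 19.90%.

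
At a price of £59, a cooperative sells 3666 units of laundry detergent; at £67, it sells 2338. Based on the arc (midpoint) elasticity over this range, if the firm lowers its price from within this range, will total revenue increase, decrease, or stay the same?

Arc ε = (-1328/8)(63.00/3002.0) ≈ -3.484.
|ε| = 3.48 > 1, so demand is elastic. A price cut therefore raises total revenue.

increase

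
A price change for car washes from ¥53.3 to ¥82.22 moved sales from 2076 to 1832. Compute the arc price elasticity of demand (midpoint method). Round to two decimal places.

ΔQ = 1832 − 2076 = -244; ΔP = 82.22 − 53.3 = 28.92.
Midpoints: P̄ = 67.76, Q̄ = 1954.0.
ε = (ΔQ/ΔP)(P̄/Q̄) = (-244/28.92)(67.76/1954.0).

-0.29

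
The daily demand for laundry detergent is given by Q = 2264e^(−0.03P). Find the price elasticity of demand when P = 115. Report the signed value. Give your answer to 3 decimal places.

At P = 115, Q = 71.872.
dQ/dP = −0.03·2264e^(−0.03P) = −0.03Q = -2.156.
ε = (dQ/dP)(P/Q) = (-2.156)(115/71.872).

-3.450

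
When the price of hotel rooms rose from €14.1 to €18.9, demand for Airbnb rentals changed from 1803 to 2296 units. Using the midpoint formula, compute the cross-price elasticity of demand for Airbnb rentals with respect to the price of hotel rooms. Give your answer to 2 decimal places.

0.83

ΔQ_x = 2296 − 1803 = 493; ΔP_y = 18.9 − 14.1 = 4.8.
Midpoints: P̄_y = 16.50, Q̄_x = 2049.5.
ε_xy = (ΔQ_x/ΔP_y)(P̄_y/Q̄_x) = (493/4.8)(16.50/2049.5).
ε_xy > 0, so the goods are substitutes.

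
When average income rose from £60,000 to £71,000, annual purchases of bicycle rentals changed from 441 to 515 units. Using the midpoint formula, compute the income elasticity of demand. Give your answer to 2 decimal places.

0.92

ΔQ = 74, ΔI = 11000. Midpoints: Ī = 65,500, Q̄ = 478.0.
ε_I = (ΔQ/ΔI)(Ī/Q̄) = (74/11000)(65500/478.0).
ε_I > 0, so the good is normal.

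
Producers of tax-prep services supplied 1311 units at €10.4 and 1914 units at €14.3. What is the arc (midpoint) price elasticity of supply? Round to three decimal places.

1.184

ΔQ = 1914 − 1311 = 603; ΔP = 14.3 − 10.4 = 3.9.
Midpoints: P̄ = 12.35, Q̄ = 1612.5.
ε_s = (ΔQ/ΔP)(P̄/Q̄) = (603/3.9)(12.35/1612.5).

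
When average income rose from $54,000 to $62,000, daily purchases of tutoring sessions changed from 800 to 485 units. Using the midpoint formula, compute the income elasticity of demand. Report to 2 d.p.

-3.55

ΔQ = -315, ΔI = 8000. Midpoints: Ī = 58,000, Q̄ = 642.5.
ε_I = (ΔQ/ΔI)(Ī/Q̄) = (-315/8000)(58000/642.5).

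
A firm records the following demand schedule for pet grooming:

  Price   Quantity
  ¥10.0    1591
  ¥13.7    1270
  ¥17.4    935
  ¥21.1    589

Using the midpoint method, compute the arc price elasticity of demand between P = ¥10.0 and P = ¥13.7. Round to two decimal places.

-0.72

At P = 10.0, Q = 1591; at P = 13.7, Q = 1270.
ΔQ = -321, ΔP = 3.7. Midpoints: P̄ = 11.85, Q̄ = 1430.5.
ε = (ΔQ/ΔP)(P̄/Q̄) = (-321/3.7)(11.85/1430.5).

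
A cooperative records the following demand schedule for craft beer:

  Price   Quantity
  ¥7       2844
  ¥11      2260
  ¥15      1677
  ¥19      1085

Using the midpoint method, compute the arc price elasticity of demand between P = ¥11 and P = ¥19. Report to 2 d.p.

-1.32

At P = 11, Q = 2260; at P = 19, Q = 1085.
ΔQ = -1175, ΔP = 8. Midpoints: P̄ = 15.00, Q̄ = 1672.5.
ε = (ΔQ/ΔP)(P̄/Q̄) = (-1175/8)(15.00/1672.5).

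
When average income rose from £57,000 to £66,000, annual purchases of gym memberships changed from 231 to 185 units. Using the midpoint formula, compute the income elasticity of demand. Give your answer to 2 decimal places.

-1.51

ΔQ = -46, ΔI = 9000. Midpoints: Ī = 61,500, Q̄ = 208.0.
ε_I = (ΔQ/ΔI)(Ī/Q̄) = (-46/9000)(61500/208.0).
ε_I < 0, so the good is inferior.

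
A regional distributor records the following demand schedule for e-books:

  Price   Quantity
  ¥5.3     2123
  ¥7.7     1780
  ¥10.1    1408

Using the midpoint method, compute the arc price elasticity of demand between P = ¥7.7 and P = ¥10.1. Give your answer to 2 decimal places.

At P = 7.7, Q = 1780; at P = 10.1, Q = 1408.
ΔQ = -372, ΔP = 2.4. Midpoints: P̄ = 8.90, Q̄ = 1594.0.
ε = (ΔQ/ΔP)(P̄/Q̄) = (-372/2.4)(8.90/1594.0).

-0.87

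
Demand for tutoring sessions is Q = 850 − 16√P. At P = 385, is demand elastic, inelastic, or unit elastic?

Q = 536.057, dQ/dP = -0.408.
ε = (dQ/dP)(P/Q) ≈ -0.293.
|ε| = 0.29 < 1.

inelastic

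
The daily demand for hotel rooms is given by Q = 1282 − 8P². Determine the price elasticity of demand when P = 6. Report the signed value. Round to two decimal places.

At P = 6, Q = 994.
dQ/dP = −16P = -96.
ε = (dQ/dP)(P/Q) = (-96)(6/994).

-0.58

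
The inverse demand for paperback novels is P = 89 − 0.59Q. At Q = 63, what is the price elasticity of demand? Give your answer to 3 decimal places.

At Q = 63, P = 89 − 0.59(63) = 51.83.
dP/dQ = −0.59, so dQ/dP = 1/(−0.59) = -1.695.
ε = (dQ/dP)(P/Q) = (-1.695)(51.83/63).

-1.394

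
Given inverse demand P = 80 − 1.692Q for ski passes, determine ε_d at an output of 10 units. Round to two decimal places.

-3.73

At Q = 10, P = 80 − 1.692(10) = 63.08.
dP/dQ = −1.692, so dQ/dP = 1/(−1.692) = -0.591.
ε = (dQ/dP)(P/Q) = (-0.591)(63.08/10).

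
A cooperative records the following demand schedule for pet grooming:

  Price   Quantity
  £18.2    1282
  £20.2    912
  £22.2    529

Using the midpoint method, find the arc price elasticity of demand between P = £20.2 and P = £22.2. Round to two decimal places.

At P = 20.2, Q = 912; at P = 22.2, Q = 529.
ΔQ = -383, ΔP = 2.0. Midpoints: P̄ = 21.20, Q̄ = 720.5.
ε = (ΔQ/ΔP)(P̄/Q̄) = (-383/2.0)(21.20/720.5).

-5.63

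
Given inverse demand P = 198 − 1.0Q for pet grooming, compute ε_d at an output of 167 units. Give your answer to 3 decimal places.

At Q = 167, P = 198 − 1.0(167) = 31.00.
dP/dQ = −1.0, so dQ/dP = 1/(−1.0) = -1.000.
ε = (dQ/dP)(P/Q) = (-1.000)(31.00/167).

-0.186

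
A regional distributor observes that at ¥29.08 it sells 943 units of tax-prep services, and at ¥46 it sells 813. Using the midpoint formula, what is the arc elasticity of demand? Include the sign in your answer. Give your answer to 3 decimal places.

ΔQ = 813 − 943 = -130; ΔP = 46 − 29.08 = 16.92.
Midpoints: P̄ = 37.54, Q̄ = 878.0.
ε = (ΔQ/ΔP)(P̄/Q̄) = (-130/16.92)(37.54/878.0).

-0.329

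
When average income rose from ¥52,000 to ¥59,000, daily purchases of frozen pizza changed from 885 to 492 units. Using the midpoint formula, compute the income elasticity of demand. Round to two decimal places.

ΔQ = -393, ΔI = 7000. Midpoints: Ī = 55,500, Q̄ = 688.5.
ε_I = (ΔQ/ΔI)(Ī/Q̄) = (-393/7000)(55500/688.5).

-4.53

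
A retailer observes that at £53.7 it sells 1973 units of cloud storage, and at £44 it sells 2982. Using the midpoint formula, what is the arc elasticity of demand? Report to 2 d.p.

ΔQ = 2982 − 1973 = 1009; ΔP = 44 − 53.7 = -9.7.
Midpoints: P̄ = 48.85, Q̄ = 2477.5.
ε = (ΔQ/ΔP)(P̄/Q̄) = (1009/-9.7)(48.85/2477.5).

-2.05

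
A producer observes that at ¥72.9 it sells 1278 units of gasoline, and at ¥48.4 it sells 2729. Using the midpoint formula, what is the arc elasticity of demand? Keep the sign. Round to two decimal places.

ΔQ = 2729 − 1278 = 1451; ΔP = 48.4 − 72.9 = -24.5.
Midpoints: P̄ = 60.65, Q̄ = 2003.5.
ε = (ΔQ/ΔP)(P̄/Q̄) = (1451/-24.5)(60.65/2003.5).

-1.79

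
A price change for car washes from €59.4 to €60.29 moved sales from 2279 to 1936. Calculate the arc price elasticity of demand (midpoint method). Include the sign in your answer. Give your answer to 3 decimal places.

-10.944

ΔQ = 1936 − 2279 = -343; ΔP = 60.29 − 59.4 = 0.89.
Midpoints: P̄ = 59.84, Q̄ = 2107.5.
ε = (ΔQ/ΔP)(P̄/Q̄) = (-343/0.89)(59.84/2107.5).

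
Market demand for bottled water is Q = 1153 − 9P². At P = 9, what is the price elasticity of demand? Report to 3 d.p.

At P = 9, Q = 424.
dQ/dP = −18P = -162.
ε = (dQ/dP)(P/Q) = (-162)(9/424).

-3.439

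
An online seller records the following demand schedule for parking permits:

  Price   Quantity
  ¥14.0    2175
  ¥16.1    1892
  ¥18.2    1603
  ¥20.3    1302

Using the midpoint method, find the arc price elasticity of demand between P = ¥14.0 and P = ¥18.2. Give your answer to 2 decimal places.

-1.16

At P = 14.0, Q = 2175; at P = 18.2, Q = 1603.
ΔQ = -572, ΔP = 4.2. Midpoints: P̄ = 16.10, Q̄ = 1889.0.
ε = (ΔQ/ΔP)(P̄/Q̄) = (-572/4.2)(16.10/1889.0).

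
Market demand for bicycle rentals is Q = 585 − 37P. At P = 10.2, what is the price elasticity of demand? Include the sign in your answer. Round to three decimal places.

-1.818

At P = 10.2, Q = 207.600.
dQ/dP = −37.
ε = (dQ/dP)(P/Q) = (-37)(10.2/207.600).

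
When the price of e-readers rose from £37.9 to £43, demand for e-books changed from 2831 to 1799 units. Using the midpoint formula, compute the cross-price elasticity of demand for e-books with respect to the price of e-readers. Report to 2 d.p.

-3.54

ΔQ_x = 1799 − 2831 = -1032; ΔP_y = 43 − 37.9 = 5.1.
Midpoints: P̄_y = 40.45, Q̄_x = 2315.0.
ε_xy = (ΔQ_x/ΔP_y)(P̄_y/Q̄_x) = (-1032/5.1)(40.45/2315.0).
ε_xy < 0, so the goods are complements.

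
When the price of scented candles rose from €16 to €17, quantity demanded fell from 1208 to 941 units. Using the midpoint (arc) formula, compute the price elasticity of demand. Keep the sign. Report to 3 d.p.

ΔQ = 941 − 1208 = -267; ΔP = 17 − 16 = 1.
Midpoints: P̄ = 16.50, Q̄ = 1074.5.
ε = (ΔQ/ΔP)(P̄/Q̄) = (-267/1)(16.50/1074.5).

-4.100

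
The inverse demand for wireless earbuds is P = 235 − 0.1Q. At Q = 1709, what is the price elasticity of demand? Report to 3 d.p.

At Q = 1709, P = 235 − 0.1(1709) = 64.10.
dP/dQ = −0.1, so dQ/dP = 1/(−0.1) = -10.000.
ε = (dQ/dP)(P/Q) = (-10.000)(64.10/1709).

-0.375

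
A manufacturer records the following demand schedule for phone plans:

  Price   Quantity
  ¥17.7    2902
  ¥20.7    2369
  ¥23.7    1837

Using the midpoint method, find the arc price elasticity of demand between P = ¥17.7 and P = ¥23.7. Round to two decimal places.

-1.55

At P = 17.7, Q = 2902; at P = 23.7, Q = 1837.
ΔQ = -1065, ΔP = 6.0. Midpoints: P̄ = 20.70, Q̄ = 2369.5.
ε = (ΔQ/ΔP)(P̄/Q̄) = (-1065/6.0)(20.70/2369.5).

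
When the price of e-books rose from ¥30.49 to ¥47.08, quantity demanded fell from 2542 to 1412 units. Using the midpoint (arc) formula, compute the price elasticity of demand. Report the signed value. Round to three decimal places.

ΔQ = 1412 − 2542 = -1130; ΔP = 47.08 − 30.49 = 16.59.
Midpoints: P̄ = 38.78, Q̄ = 1977.0.
ε = (ΔQ/ΔP)(P̄/Q̄) = (-1130/16.59)(38.78/1977.0).

-1.336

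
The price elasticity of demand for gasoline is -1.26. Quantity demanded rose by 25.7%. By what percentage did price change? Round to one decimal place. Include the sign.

-20.4%

%ΔP ≈ %ΔQ / ε = (25.7%)/(-1.26) = -20.40%.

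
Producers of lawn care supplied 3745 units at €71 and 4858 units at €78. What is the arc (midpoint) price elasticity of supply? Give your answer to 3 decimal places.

ΔQ = 4858 − 3745 = 1113; ΔP = 78 − 71 = 7.
Midpoints: P̄ = 74.50, Q̄ = 4301.5.
ε_s = (ΔQ/ΔP)(P̄/Q̄) = (1113/7)(74.50/4301.5).

2.754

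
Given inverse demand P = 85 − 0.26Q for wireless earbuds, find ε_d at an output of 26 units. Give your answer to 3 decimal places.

At Q = 26, P = 85 − 0.26(26) = 78.24.
dP/dQ = −0.26, so dQ/dP = 1/(−0.26) = -3.846.
ε = (dQ/dP)(P/Q) = (-3.846)(78.24/26).

-11.574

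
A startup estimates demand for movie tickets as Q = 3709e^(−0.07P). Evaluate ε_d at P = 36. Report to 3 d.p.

-2.520

At P = 36, Q = 298.425.
dQ/dP = −0.07·3709e^(−0.07P) = −0.07Q = -20.890.
ε = (dQ/dP)(P/Q) = (-20.890)(36/298.425).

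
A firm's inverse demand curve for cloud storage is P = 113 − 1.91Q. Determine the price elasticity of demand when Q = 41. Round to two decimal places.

At Q = 41, P = 113 − 1.91(41) = 34.69.
dP/dQ = −1.91, so dQ/dP = 1/(−1.91) = -0.524.
ε = (dQ/dP)(P/Q) = (-0.524)(34.69/41).

-0.44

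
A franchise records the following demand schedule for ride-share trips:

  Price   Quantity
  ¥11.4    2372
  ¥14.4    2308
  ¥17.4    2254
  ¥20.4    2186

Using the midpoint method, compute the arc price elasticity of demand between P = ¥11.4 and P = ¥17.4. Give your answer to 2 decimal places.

At P = 11.4, Q = 2372; at P = 17.4, Q = 2254.
ΔQ = -118, ΔP = 6.0. Midpoints: P̄ = 14.40, Q̄ = 2313.0.
ε = (ΔQ/ΔP)(P̄/Q̄) = (-118/6.0)(14.40/2313.0).

-0.12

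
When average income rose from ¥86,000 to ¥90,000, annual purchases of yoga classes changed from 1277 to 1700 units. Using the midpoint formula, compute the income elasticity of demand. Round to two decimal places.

6.25

ΔQ = 423, ΔI = 4000. Midpoints: Ī = 88,000, Q̄ = 1488.5.
ε_I = (ΔQ/ΔI)(Ī/Q̄) = (423/4000)(88000/1488.5).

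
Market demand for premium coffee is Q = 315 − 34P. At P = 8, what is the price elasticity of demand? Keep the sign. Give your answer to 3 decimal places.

-6.326

At P = 8, Q = 43.
dQ/dP = −34.
ε = (dQ/dP)(P/Q) = (-34)(8/43).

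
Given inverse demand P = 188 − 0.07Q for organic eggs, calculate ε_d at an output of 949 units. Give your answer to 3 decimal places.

At Q = 949, P = 188 − 0.07(949) = 121.57.
dP/dQ = −0.07, so dQ/dP = 1/(−0.07) = -14.286.
ε = (dQ/dP)(P/Q) = (-14.286)(121.57/949).

-1.830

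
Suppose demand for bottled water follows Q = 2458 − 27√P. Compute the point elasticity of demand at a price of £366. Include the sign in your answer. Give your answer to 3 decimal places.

At P = 366, Q = 1941.460.
dQ/dP = −27/(2√P) = -0.706.
ε = (dQ/dP)(P/Q) = (-0.706)(366/1941.460).

-0.133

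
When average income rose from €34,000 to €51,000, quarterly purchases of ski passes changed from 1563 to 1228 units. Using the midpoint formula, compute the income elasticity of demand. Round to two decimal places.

-0.60

ΔQ = -335, ΔI = 17000. Midpoints: Ī = 42,500, Q̄ = 1395.5.
ε_I = (ΔQ/ΔI)(Ī/Q̄) = (-335/17000)(42500/1395.5).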